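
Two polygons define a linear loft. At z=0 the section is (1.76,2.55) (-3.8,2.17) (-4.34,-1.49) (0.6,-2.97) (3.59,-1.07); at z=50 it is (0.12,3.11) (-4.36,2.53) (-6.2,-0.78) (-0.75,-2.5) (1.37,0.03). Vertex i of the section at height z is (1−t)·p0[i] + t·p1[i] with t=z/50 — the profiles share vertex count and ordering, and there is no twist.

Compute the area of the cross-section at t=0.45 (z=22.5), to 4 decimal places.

Cross-section at t=0.45: each vertex is (1-t)·p0[i] + t·p1[i].
  v1: (1-0.45)·(1.76,2.55) + 0.45·(0.12,3.11) = (1.0220,2.8020)
  v2: (1-0.45)·(-3.8,2.17) + 0.45·(-4.36,2.53) = (-4.0520,2.3320)
  v3: (1-0.45)·(-4.34,-1.49) + 0.45·(-6.2,-0.78) = (-5.1770,-1.1705)
  v4: (1-0.45)·(0.6,-2.97) + 0.45·(-0.75,-2.5) = (-0.0075,-2.7585)
  v5: (1-0.45)·(3.59,-1.07) + 0.45·(1.37,0.03) = (2.5910,-0.5750)
Shoelace sum Σ(x_i·y_{i+1} − x_{i+1}·y_i):
  i=1: 1.0220·2.3320 − -4.0520·2.8020 = +13.7370 (running +13.7370)
  i=2: -4.0520·-1.1705 − -5.1770·2.3320 = +16.8156 (running +30.5526)
  i=3: -5.1770·-2.7585 − -0.0075·-1.1705 = +14.2720 (running +44.8246)
  i=4: -0.0075·-0.5750 − 2.5910·-2.7585 = +7.1516 (running +51.9762)
  i=5: 2.5910·2.8020 − 1.0220·-0.5750 = +7.8476 (running +59.8238)
Area = |Σ|/2 = |59.8238|/2 = 29.9119

Area at t=0.45: 29.9119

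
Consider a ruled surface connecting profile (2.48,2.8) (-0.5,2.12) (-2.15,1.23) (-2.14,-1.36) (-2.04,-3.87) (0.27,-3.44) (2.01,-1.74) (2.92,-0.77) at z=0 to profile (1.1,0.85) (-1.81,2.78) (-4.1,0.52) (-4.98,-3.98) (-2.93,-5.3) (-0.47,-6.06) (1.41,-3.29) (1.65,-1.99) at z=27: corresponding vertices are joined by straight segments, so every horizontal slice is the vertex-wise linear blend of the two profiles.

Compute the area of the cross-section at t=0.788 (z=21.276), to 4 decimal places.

Area at t=0.788: 36.5691

Cross-section at t=0.788: each vertex is (1-t)·p0[i] + t·p1[i].
  v1: (1-0.788)·(2.48,2.8) + 0.788·(1.1,0.85) = (1.3926,1.2634)
  v2: (1-0.788)·(-0.5,2.12) + 0.788·(-1.81,2.78) = (-1.5323,2.6401)
  v3: (1-0.788)·(-2.15,1.23) + 0.788·(-4.1,0.52) = (-3.6866,0.6705)
  v4: (1-0.788)·(-2.14,-1.36) + 0.788·(-4.98,-3.98) = (-4.3779,-3.4246)
  v5: (1-0.788)·(-2.04,-3.87) + 0.788·(-2.93,-5.3) = (-2.7413,-4.9968)
  v6: (1-0.788)·(0.27,-3.44) + 0.788·(-0.47,-6.06) = (-0.3131,-5.5046)
  v7: (1-0.788)·(2.01,-1.74) + 0.788·(1.41,-3.29) = (1.5372,-2.9614)
  v8: (1-0.788)·(2.92,-0.77) + 0.788·(1.65,-1.99) = (1.9192,-1.7314)
Shoelace sum Σ(x_i·y_{i+1} − x_{i+1}·y_i):
  i=1: 1.3926·2.6401 − -1.5323·1.2634 = +5.6124 (running +5.6124)
  i=2: -1.5323·0.6705 − -3.6866·2.6401 = +8.7055 (running +14.3178)
  i=3: -3.6866·-3.4246 − -4.3779·0.6705 = +15.5605 (running +29.8783)
  i=4: -4.3779·-4.9968 − -2.7413·-3.4246 = +12.4880 (running +42.3663)
  i=5: -2.7413·-5.5046 − -0.3131·-4.9968 = +13.5251 (running +55.8914)
  i=6: -0.3131·-2.9614 − 1.5372·-5.5046 = +9.3889 (running +65.2803)
  i=7: 1.5372·-1.7314 − 1.9192·-2.9614 = +3.0222 (running +68.3025)
  i=8: 1.9192·1.2634 − 1.3926·-1.7314 = +4.8358 (running +73.1383)
Area = |Σ|/2 = |73.1383|/2 = 36.5691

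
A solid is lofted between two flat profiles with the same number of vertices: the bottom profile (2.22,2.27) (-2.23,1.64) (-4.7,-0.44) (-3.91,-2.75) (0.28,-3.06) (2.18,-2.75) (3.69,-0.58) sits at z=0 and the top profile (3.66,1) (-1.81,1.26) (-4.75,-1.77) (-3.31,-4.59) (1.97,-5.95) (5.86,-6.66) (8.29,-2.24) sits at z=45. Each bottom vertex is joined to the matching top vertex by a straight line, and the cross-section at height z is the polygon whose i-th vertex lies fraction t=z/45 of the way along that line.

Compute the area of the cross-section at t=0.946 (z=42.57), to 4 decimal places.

Cross-section at t=0.946: each vertex is (1-t)·p0[i] + t·p1[i].
  v1: (1-0.946)·(2.22,2.27) + 0.946·(3.66,1) = (3.5822,1.0686)
  v2: (1-0.946)·(-2.23,1.64) + 0.946·(-1.81,1.26) = (-1.8327,1.2805)
  v3: (1-0.946)·(-4.7,-0.44) + 0.946·(-4.75,-1.77) = (-4.7473,-1.6982)
  v4: (1-0.946)·(-3.91,-2.75) + 0.946·(-3.31,-4.59) = (-3.3424,-4.4906)
  v5: (1-0.946)·(0.28,-3.06) + 0.946·(1.97,-5.95) = (1.8787,-5.7939)
  v6: (1-0.946)·(2.18,-2.75) + 0.946·(5.86,-6.66) = (5.6613,-6.4489)
  v7: (1-0.946)·(3.69,-0.58) + 0.946·(8.29,-2.24) = (8.0416,-2.1504)
Shoelace sum Σ(x_i·y_{i+1} − x_{i+1}·y_i):
  i=1: 3.5822·1.2805 − -1.8327·1.0686 = +6.5455 (running +6.5455)
  i=2: -1.8327·-1.6982 − -4.7473·1.2805 = +9.1912 (running +15.7367)
  i=3: -4.7473·-4.4906 − -3.3424·-1.6982 = +15.6424 (running +31.3791)
  i=4: -3.3424·-5.7939 − 1.8787·-4.4906 = +27.8024 (running +59.1816)
  i=5: 1.8787·-6.4489 − 5.6613·-5.7939 = +20.6854 (running +79.8669)
  i=6: 5.6613·-2.1504 − 8.0416·-6.4489 = +39.6854 (running +119.5523)
  i=7: 8.0416·1.0686 − 3.5822·-2.1504 = +16.2962 (running +135.8485)
Area = |Σ|/2 = |135.8485|/2 = 67.9243

Area at t=0.946: 67.9243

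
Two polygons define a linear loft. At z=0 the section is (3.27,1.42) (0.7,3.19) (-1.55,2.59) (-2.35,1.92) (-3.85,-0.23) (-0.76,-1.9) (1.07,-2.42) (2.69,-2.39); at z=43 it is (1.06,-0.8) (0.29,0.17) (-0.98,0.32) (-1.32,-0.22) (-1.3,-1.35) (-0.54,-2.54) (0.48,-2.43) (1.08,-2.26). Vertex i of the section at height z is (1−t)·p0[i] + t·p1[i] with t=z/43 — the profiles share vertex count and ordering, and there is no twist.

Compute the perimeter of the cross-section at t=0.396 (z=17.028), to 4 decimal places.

Perimeter at t=0.396: 15.3588

Cross-section at t=0.396: each vertex is (1-t)·p0[i] + t·p1[i].
  v1: (1-0.396)·(3.27,1.42) + 0.396·(1.06,-0.8) = (2.3948,0.5409)
  v2: (1-0.396)·(0.7,3.19) + 0.396·(0.29,0.17) = (0.5376,1.9941)
  v3: (1-0.396)·(-1.55,2.59) + 0.396·(-0.98,0.32) = (-1.3243,1.6911)
  v4: (1-0.396)·(-2.35,1.92) + 0.396·(-1.32,-0.22) = (-1.9421,1.0726)
  v5: (1-0.396)·(-3.85,-0.23) + 0.396·(-1.3,-1.35) = (-2.8402,-0.6735)
  v6: (1-0.396)·(-0.76,-1.9) + 0.396·(-0.54,-2.54) = (-0.6729,-2.1534)
  v7: (1-0.396)·(1.07,-2.42) + 0.396·(0.48,-2.43) = (0.8364,-2.4240)
  v8: (1-0.396)·(2.69,-2.39) + 0.396·(1.08,-2.26) = (2.0524,-2.3385)
Perimeter = Σ |v_{i+1} − v_i|:
  edge 1→2: √(-1.8572² + 1.4532²) = 2.3582 (running 2.3582)
  edge 2→3: √(-1.8619² + -0.3030²) = 1.8864 (running 4.2446)
  edge 3→4: √(-0.6178² + -0.6185²) = 0.8742 (running 5.1188)
  edge 4→5: √(-0.8981² + -1.7461²) = 1.9635 (running 7.0823)
  edge 5→6: √(2.1673² + -1.4799²) = 2.6244 (running 9.7067)
  edge 6→7: √(1.5092² + -0.2705²) = 1.5333 (running 11.2400)
  edge 7→8: √(1.2161² + 0.0854²) = 1.2191 (running 12.4591)
  edge 8→1: √(0.3424² + 2.8794²) = 2.8997 (running 15.3588)
Perimeter = 15.3588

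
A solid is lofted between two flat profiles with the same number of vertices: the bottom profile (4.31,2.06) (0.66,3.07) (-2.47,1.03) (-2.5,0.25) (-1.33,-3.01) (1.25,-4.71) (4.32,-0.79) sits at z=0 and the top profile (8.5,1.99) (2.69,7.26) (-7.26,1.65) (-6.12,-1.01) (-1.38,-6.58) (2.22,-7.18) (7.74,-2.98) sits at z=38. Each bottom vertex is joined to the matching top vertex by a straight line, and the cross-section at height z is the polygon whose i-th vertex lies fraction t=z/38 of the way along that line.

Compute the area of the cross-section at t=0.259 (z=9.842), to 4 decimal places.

Area at t=0.259: 55.7407

Cross-section at t=0.259: each vertex is (1-t)·p0[i] + t·p1[i].
  v1: (1-0.259)·(4.31,2.06) + 0.259·(8.5,1.99) = (5.3952,2.0419)
  v2: (1-0.259)·(0.66,3.07) + 0.259·(2.69,7.26) = (1.1858,4.1552)
  v3: (1-0.259)·(-2.47,1.03) + 0.259·(-7.26,1.65) = (-3.7106,1.1906)
  v4: (1-0.259)·(-2.5,0.25) + 0.259·(-6.12,-1.01) = (-3.4376,-0.0763)
  v5: (1-0.259)·(-1.33,-3.01) + 0.259·(-1.38,-6.58) = (-1.3430,-3.9346)
  v6: (1-0.259)·(1.25,-4.71) + 0.259·(2.22,-7.18) = (1.5012,-5.3497)
  v7: (1-0.259)·(4.32,-0.79) + 0.259·(7.74,-2.98) = (5.2058,-1.3572)
Shoelace sum Σ(x_i·y_{i+1} − x_{i+1}·y_i):
  i=1: 5.3952·4.1552 − 1.1858·2.0419 = +19.9970 (running +19.9970)
  i=2: 1.1858·1.1906 − -3.7106·4.1552 = +16.8301 (running +36.8272)
  i=3: -3.7106·-0.0763 − -3.4376·1.1906 = +4.3760 (running +41.2031)
  i=4: -3.4376·-3.9346 − -1.3430·-0.0763 = +13.4231 (running +54.6262)
  i=5: -1.3430·-5.3497 − 1.5012·-3.9346 = +13.0912 (running +67.7174)
  i=6: 1.5012·-1.3572 − 5.2058·-5.3497 = +25.8120 (running +93.5295)
  i=7: 5.2058·2.0419 − 5.3952·-1.3572 = +17.9520 (running +111.4814)
Area = |Σ|/2 = |111.4814|/2 = 55.7407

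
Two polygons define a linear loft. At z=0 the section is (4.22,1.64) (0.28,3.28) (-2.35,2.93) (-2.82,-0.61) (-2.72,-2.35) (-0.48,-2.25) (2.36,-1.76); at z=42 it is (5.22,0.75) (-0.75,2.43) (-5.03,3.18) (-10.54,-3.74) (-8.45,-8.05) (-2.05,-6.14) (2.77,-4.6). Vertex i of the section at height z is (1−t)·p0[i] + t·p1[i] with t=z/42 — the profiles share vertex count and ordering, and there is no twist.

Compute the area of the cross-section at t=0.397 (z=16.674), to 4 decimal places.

Area at t=0.397: 54.3245

Cross-section at t=0.397: each vertex is (1-t)·p0[i] + t·p1[i].
  v1: (1-0.397)·(4.22,1.64) + 0.397·(5.22,0.75) = (4.6170,1.2867)
  v2: (1-0.397)·(0.28,3.28) + 0.397·(-0.75,2.43) = (-0.1289,2.9425)
  v3: (1-0.397)·(-2.35,2.93) + 0.397·(-5.03,3.18) = (-3.4140,3.0293)
  v4: (1-0.397)·(-2.82,-0.61) + 0.397·(-10.54,-3.74) = (-5.8848,-1.8526)
  v5: (1-0.397)·(-2.72,-2.35) + 0.397·(-8.45,-8.05) = (-4.9948,-4.6129)
  v6: (1-0.397)·(-0.48,-2.25) + 0.397·(-2.05,-6.14) = (-1.1033,-3.7943)
  v7: (1-0.397)·(2.36,-1.76) + 0.397·(2.77,-4.6) = (2.5228,-2.8875)
Shoelace sum Σ(x_i·y_{i+1} − x_{i+1}·y_i):
  i=1: 4.6170·2.9425 − -0.1289·1.2867 = +13.7516 (running +13.7516)
  i=2: -0.1289·3.0293 − -3.4140·2.9425 = +9.6552 (running +23.4069)
  i=3: -3.4140·-1.8526 − -5.8848·3.0293 = +24.1514 (running +47.5583)
  i=4: -5.8848·-4.6129 − -4.9948·-1.8526 = +17.8927 (running +65.4510)
  i=5: -4.9948·-3.7943 − -1.1033·-4.6129 = +13.8626 (running +79.3136)
  i=6: -1.1033·-2.8875 − 2.5228·-3.7943 = +12.7579 (running +92.0715)
  i=7: 2.5228·1.2867 − 4.6170·-2.8875 = +16.5775 (running +108.6490)
Area = |Σ|/2 = |108.6490|/2 = 54.3245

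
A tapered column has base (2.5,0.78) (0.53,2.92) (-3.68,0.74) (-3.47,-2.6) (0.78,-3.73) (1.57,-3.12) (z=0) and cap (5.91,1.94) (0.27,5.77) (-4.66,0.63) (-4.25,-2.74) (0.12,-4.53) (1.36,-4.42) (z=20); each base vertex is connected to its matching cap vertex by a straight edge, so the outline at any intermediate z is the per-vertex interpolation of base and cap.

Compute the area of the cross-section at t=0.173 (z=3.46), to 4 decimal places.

Cross-section at t=0.173: each vertex is (1-t)·p0[i] + t·p1[i].
  v1: (1-0.173)·(2.5,0.78) + 0.173·(5.91,1.94) = (3.0899,0.9807)
  v2: (1-0.173)·(0.53,2.92) + 0.173·(0.27,5.77) = (0.4850,3.4130)
  v3: (1-0.173)·(-3.68,0.74) + 0.173·(-4.66,0.63) = (-3.8495,0.7210)
  v4: (1-0.173)·(-3.47,-2.6) + 0.173·(-4.25,-2.74) = (-3.6049,-2.6242)
  v5: (1-0.173)·(0.78,-3.73) + 0.173·(0.12,-4.53) = (0.6658,-3.8684)
  v6: (1-0.173)·(1.57,-3.12) + 0.173·(1.36,-4.42) = (1.5337,-3.3449)
Shoelace sum Σ(x_i·y_{i+1} − x_{i+1}·y_i):
  i=1: 3.0899·3.4130 − 0.4850·0.9807 = +10.0704 (running +10.0704)
  i=2: 0.4850·0.7210 − -3.8495·3.4130 = +13.4884 (running +23.5588)
  i=3: -3.8495·-2.6242 − -3.6049·0.7210 = +12.7011 (running +36.2599)
  i=4: -3.6049·-3.8684 − 0.6658·-2.6242 = +15.6926 (running +51.9525)
  i=5: 0.6658·-3.3449 − 1.5337·-3.8684 = +3.7057 (running +55.6582)
  i=6: 1.5337·0.9807 − 3.0899·-3.3449 = +11.8395 (running +67.4978)
Area = |Σ|/2 = |67.4978|/2 = 33.7489

Area at t=0.173: 33.7489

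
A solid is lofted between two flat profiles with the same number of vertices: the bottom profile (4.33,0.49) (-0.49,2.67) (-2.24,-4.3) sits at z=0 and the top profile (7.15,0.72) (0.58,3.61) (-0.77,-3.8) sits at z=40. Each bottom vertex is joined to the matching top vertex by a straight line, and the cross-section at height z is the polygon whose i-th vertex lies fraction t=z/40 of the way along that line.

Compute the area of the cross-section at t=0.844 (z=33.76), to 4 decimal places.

Area at t=0.844: 25.0770

Cross-section at t=0.844: each vertex is (1-t)·p0[i] + t·p1[i].
  v1: (1-0.844)·(4.33,0.49) + 0.844·(7.15,0.72) = (6.7101,0.6841)
  v2: (1-0.844)·(-0.49,2.67) + 0.844·(0.58,3.61) = (0.4131,3.4634)
  v3: (1-0.844)·(-2.24,-4.3) + 0.844·(-0.77,-3.8) = (-0.9993,-3.8780)
Shoelace sum Σ(x_i·y_{i+1} − x_{i+1}·y_i):
  i=1: 6.7101·3.4634 − 0.4131·0.6841 = +22.9568 (running +22.9568)
  i=2: 0.4131·-3.8780 − -0.9993·3.4634 = +1.8591 (running +24.8159)
  i=3: -0.9993·0.6841 − 6.7101·-3.8780 = +25.3380 (running +50.1539)
Area = |Σ|/2 = |50.1539|/2 = 25.0770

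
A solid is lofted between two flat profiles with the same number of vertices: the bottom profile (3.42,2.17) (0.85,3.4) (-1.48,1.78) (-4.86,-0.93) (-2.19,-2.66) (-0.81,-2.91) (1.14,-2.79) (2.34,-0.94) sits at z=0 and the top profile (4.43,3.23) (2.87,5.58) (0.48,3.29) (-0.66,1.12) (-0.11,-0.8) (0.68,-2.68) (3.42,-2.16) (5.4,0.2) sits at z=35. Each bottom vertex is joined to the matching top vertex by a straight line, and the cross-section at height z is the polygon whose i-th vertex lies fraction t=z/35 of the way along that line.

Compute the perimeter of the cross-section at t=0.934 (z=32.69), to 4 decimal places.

Cross-section at t=0.934: each vertex is (1-t)·p0[i] + t·p1[i].
  v1: (1-0.934)·(3.42,2.17) + 0.934·(4.43,3.23) = (4.3633,3.1600)
  v2: (1-0.934)·(0.85,3.4) + 0.934·(2.87,5.58) = (2.7367,5.4361)
  v3: (1-0.934)·(-1.48,1.78) + 0.934·(0.48,3.29) = (0.3506,3.1903)
  v4: (1-0.934)·(-4.86,-0.93) + 0.934·(-0.66,1.12) = (-0.9372,0.9847)
  v5: (1-0.934)·(-2.19,-2.66) + 0.934·(-0.11,-0.8) = (-0.2473,-0.9228)
  v6: (1-0.934)·(-0.81,-2.91) + 0.934·(0.68,-2.68) = (0.5817,-2.6952)
  v7: (1-0.934)·(1.14,-2.79) + 0.934·(3.42,-2.16) = (3.2695,-2.2016)
  v8: (1-0.934)·(2.34,-0.94) + 0.934·(5.4,0.2) = (5.1980,0.1248)
Perimeter = Σ |v_{i+1} − v_i|:
  edge 1→2: √(-1.6267² + 2.2761²) = 2.7976 (running 2.7976)
  edge 2→3: √(-2.3860² + -2.2458²) = 3.2767 (running 6.0743)
  edge 3→4: √(-1.2878² + -2.2056²) = 2.5541 (running 8.6284)
  edge 4→5: √(0.6899² + -1.9075²) = 2.0284 (running 10.6568)
  edge 5→6: √(0.8289² + -1.7724²) = 1.9567 (running 12.6135)
  edge 6→7: √(2.6879² + 0.4936²) = 2.7328 (running 15.3463)
  edge 7→8: √(1.9285² + 2.3263²) = 3.0218 (running 18.3680)
  edge 8→1: √(-0.8347² + 3.0353²) = 3.1480 (running 21.5160)
Perimeter = 21.5160

Perimeter at t=0.934: 21.5160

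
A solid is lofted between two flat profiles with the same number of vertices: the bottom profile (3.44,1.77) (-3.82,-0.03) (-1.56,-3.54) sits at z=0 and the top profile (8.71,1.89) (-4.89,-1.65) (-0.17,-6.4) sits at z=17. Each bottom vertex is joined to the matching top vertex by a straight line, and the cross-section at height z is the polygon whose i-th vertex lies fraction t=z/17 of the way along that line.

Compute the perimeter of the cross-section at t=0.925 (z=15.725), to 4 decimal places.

Perimeter at t=0.925: 31.8438

Cross-section at t=0.925: each vertex is (1-t)·p0[i] + t·p1[i].
  v1: (1-0.925)·(3.44,1.77) + 0.925·(8.71,1.89) = (8.3148,1.8810)
  v2: (1-0.925)·(-3.82,-0.03) + 0.925·(-4.89,-1.65) = (-4.8098,-1.5285)
  v3: (1-0.925)·(-1.56,-3.54) + 0.925·(-0.17,-6.4) = (-0.2742,-6.1855)
Perimeter = Σ |v_{i+1} − v_i|:
  edge 1→2: √(-13.1245² + -3.4095²) = 13.5601 (running 13.5601)
  edge 2→3: √(4.5355² + -4.6570²) = 6.5006 (running 20.0608)
  edge 3→1: √(8.5890² + 8.0665²) = 11.7830 (running 31.8438)
Perimeter = 31.8438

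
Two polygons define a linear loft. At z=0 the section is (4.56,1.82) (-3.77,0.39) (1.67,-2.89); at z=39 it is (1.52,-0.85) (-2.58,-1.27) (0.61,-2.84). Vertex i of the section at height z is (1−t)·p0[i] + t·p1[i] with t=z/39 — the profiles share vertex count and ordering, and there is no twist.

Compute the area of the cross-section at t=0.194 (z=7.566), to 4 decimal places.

Area at t=0.194: 14.1571

Cross-section at t=0.194: each vertex is (1-t)·p0[i] + t·p1[i].
  v1: (1-0.194)·(4.56,1.82) + 0.194·(1.52,-0.85) = (3.9702,1.3020)
  v2: (1-0.194)·(-3.77,0.39) + 0.194·(-2.58,-1.27) = (-3.5391,0.0680)
  v3: (1-0.194)·(1.67,-2.89) + 0.194·(0.61,-2.84) = (1.4644,-2.8803)
Shoelace sum Σ(x_i·y_{i+1} − x_{i+1}·y_i):
  i=1: 3.9702·0.0680 − -3.5391·1.3020 = +4.8778 (running +4.8778)
  i=2: -3.5391·-2.8803 − 1.4644·0.0680 = +10.0943 (running +14.9721)
  i=3: 1.4644·1.3020 − 3.9702·-2.8803 = +13.3421 (running +28.3142)
Area = |Σ|/2 = |28.3142|/2 = 14.1571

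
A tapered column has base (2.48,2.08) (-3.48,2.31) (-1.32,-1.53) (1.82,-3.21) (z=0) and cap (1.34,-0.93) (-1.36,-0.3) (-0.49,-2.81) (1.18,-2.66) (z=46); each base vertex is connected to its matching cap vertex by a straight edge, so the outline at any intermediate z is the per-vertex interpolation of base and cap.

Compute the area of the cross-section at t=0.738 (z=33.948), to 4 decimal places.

Area at t=0.738: 7.5465

Cross-section at t=0.738: each vertex is (1-t)·p0[i] + t·p1[i].
  v1: (1-0.738)·(2.48,2.08) + 0.738·(1.34,-0.93) = (1.6387,-0.1414)
  v2: (1-0.738)·(-3.48,2.31) + 0.738·(-1.36,-0.3) = (-1.9154,0.3838)
  v3: (1-0.738)·(-1.32,-1.53) + 0.738·(-0.49,-2.81) = (-0.7075,-2.4746)
  v4: (1-0.738)·(1.82,-3.21) + 0.738·(1.18,-2.66) = (1.3477,-2.8041)
Shoelace sum Σ(x_i·y_{i+1} − x_{i+1}·y_i):
  i=1: 1.6387·0.3838 − -1.9154·-0.1414 = +0.3582 (running +0.3582)
  i=2: -1.9154·-2.4746 − -0.7075·0.3838 = +5.0116 (running +5.3697)
  i=3: -0.7075·-2.8041 − 1.3477·-2.4746 = +5.3188 (running +10.6885)
  i=4: 1.3477·-0.1414 − 1.6387·-2.8041 = +4.4045 (running +15.0930)
Area = |Σ|/2 = |15.0930|/2 = 7.5465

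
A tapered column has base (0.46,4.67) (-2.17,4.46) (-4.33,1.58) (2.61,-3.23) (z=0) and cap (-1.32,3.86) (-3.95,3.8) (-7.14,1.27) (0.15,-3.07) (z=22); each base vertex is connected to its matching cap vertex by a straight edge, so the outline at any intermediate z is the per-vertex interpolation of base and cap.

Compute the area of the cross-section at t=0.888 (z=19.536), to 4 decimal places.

Area at t=0.888: 25.3825

Cross-section at t=0.888: each vertex is (1-t)·p0[i] + t·p1[i].
  v1: (1-0.888)·(0.46,4.67) + 0.888·(-1.32,3.86) = (-1.1206,3.9507)
  v2: (1-0.888)·(-2.17,4.46) + 0.888·(-3.95,3.8) = (-3.7506,3.8739)
  v3: (1-0.888)·(-4.33,1.58) + 0.888·(-7.14,1.27) = (-6.8253,1.3047)
  v4: (1-0.888)·(2.61,-3.23) + 0.888·(0.15,-3.07) = (0.4255,-3.0879)
Shoelace sum Σ(x_i·y_{i+1} − x_{i+1}·y_i):
  i=1: -1.1206·3.8739 − -3.7506·3.9507 = +10.4765 (running +10.4765)
  i=2: -3.7506·1.3047 − -6.8253·3.8739 = +21.5471 (running +32.0235)
  i=3: -6.8253·-3.0879 − 0.4255·1.3047 = +20.5207 (running +52.5442)
  i=4: 0.4255·3.9507 − -1.1206·-3.0879 = -1.7793 (running +50.7649)
Area = |Σ|/2 = |50.7649|/2 = 25.3825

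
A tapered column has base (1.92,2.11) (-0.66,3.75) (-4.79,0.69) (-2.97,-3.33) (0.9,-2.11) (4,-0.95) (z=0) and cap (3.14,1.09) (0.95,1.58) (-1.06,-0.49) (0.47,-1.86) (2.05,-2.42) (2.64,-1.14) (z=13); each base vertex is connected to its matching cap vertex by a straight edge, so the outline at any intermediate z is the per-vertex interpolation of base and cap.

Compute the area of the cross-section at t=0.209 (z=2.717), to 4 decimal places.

Cross-section at t=0.209: each vertex is (1-t)·p0[i] + t·p1[i].
  v1: (1-0.209)·(1.92,2.11) + 0.209·(3.14,1.09) = (2.1750,1.8968)
  v2: (1-0.209)·(-0.66,3.75) + 0.209·(0.95,1.58) = (-0.3235,3.2965)
  v3: (1-0.209)·(-4.79,0.69) + 0.209·(-1.06,-0.49) = (-4.0104,0.4434)
  v4: (1-0.209)·(-2.97,-3.33) + 0.209·(0.47,-1.86) = (-2.2510,-3.0228)
  v5: (1-0.209)·(0.9,-2.11) + 0.209·(2.05,-2.42) = (1.1403,-2.1748)
  v6: (1-0.209)·(4,-0.95) + 0.209·(2.64,-1.14) = (3.7158,-0.9897)
Shoelace sum Σ(x_i·y_{i+1} − x_{i+1}·y_i):
  i=1: 2.1750·3.2965 − -0.3235·1.8968 = +7.7834 (running +7.7834)
  i=2: -0.3235·0.4434 − -4.0104·3.2965 = +13.0768 (running +20.8602)
  i=3: -4.0104·-3.0228 − -2.2510·0.4434 = +13.1207 (running +33.9809)
  i=4: -2.2510·-2.1748 − 1.1403·-3.0228 = +8.3426 (running +42.3234)
  i=5: 1.1403·-0.9897 − 3.7158·-2.1748 = +6.9524 (running +49.2758)
  i=6: 3.7158·1.8968 − 2.1750·-0.9897 = +9.2007 (running +58.4766)
Area = |Σ|/2 = |58.4766|/2 = 29.2383

Area at t=0.209: 29.2383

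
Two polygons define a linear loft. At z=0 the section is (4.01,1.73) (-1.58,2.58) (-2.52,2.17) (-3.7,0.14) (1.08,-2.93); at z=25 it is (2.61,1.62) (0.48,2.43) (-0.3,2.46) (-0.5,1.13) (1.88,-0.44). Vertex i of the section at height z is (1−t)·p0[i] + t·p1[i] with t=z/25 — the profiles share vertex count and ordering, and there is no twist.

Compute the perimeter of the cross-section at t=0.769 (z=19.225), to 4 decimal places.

Perimeter at t=0.769: 11.8526

Cross-section at t=0.769: each vertex is (1-t)·p0[i] + t·p1[i].
  v1: (1-0.769)·(4.01,1.73) + 0.769·(2.61,1.62) = (2.9334,1.6454)
  v2: (1-0.769)·(-1.58,2.58) + 0.769·(0.48,2.43) = (0.0041,2.4646)
  v3: (1-0.769)·(-2.52,2.17) + 0.769·(-0.3,2.46) = (-0.8128,2.3930)
  v4: (1-0.769)·(-3.7,0.14) + 0.769·(-0.5,1.13) = (-1.2392,0.9013)
  v5: (1-0.769)·(1.08,-2.93) + 0.769·(1.88,-0.44) = (1.6952,-1.0152)
Perimeter = Σ |v_{i+1} − v_i|:
  edge 1→2: √(-2.9293² + 0.8192²) = 3.0417 (running 3.0417)
  edge 2→3: √(-0.8170² + -0.0716²) = 0.8201 (running 3.8618)
  edge 3→4: √(-0.4264² + -1.4917²) = 1.5514 (running 5.4132)
  edge 4→5: √(2.9344² + -1.9165²) = 3.5048 (running 8.9180)
  edge 5→1: √(1.2382² + 2.6606²) = 2.9346 (running 11.8526)
Perimeter = 11.8526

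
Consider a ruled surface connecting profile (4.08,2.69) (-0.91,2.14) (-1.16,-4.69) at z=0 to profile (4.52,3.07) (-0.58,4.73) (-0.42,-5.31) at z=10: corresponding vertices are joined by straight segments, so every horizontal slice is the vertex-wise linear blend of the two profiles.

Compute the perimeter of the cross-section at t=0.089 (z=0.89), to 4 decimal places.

Cross-section at t=0.089: each vertex is (1-t)·p0[i] + t·p1[i].
  v1: (1-0.089)·(4.08,2.69) + 0.089·(4.52,3.07) = (4.1192,2.7238)
  v2: (1-0.089)·(-0.91,2.14) + 0.089·(-0.58,4.73) = (-0.8806,2.3705)
  v3: (1-0.089)·(-1.16,-4.69) + 0.089·(-0.42,-5.31) = (-1.0941,-4.7452)
Perimeter = Σ |v_{i+1} − v_i|:
  edge 1→2: √(-4.9998² + -0.3533²) = 5.0123 (running 5.0123)
  edge 2→3: √(-0.2135² + -7.1157²) = 7.1189 (running 12.1312)
  edge 3→1: √(5.2133² + 7.4690²) = 9.1085 (running 21.2396)
Perimeter = 21.2396

Perimeter at t=0.089: 21.2396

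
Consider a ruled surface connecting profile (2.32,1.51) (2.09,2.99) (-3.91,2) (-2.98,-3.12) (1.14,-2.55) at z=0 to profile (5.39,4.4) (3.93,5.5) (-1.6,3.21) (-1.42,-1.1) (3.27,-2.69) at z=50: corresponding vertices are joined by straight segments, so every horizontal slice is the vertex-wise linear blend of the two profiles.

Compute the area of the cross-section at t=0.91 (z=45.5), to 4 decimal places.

Area at t=0.91: 37.1550

Cross-section at t=0.91: each vertex is (1-t)·p0[i] + t·p1[i].
  v1: (1-0.91)·(2.32,1.51) + 0.91·(5.39,4.4) = (5.1137,4.1399)
  v2: (1-0.91)·(2.09,2.99) + 0.91·(3.93,5.5) = (3.7644,5.2741)
  v3: (1-0.91)·(-3.91,2) + 0.91·(-1.6,3.21) = (-1.8079,3.1011)
  v4: (1-0.91)·(-2.98,-3.12) + 0.91·(-1.42,-1.1) = (-1.5604,-1.2818)
  v5: (1-0.91)·(1.14,-2.55) + 0.91·(3.27,-2.69) = (3.0783,-2.6774)
Shoelace sum Σ(x_i·y_{i+1} − x_{i+1}·y_i):
  i=1: 5.1137·5.2741 − 3.7644·4.1399 = +11.3859 (running +11.3859)
  i=2: 3.7644·3.1011 − -1.8079·5.2741 = +21.2088 (running +32.5948)
  i=3: -1.8079·-1.2818 − -1.5604·3.1011 = +7.1563 (running +39.7511)
  i=4: -1.5604·-2.6774 − 3.0783·-1.2818 = +8.1236 (running +47.8747)
  i=5: 3.0783·4.1399 − 5.1137·-2.6774 = +26.4353 (running +74.3099)
Area = |Σ|/2 = |74.3099|/2 = 37.1550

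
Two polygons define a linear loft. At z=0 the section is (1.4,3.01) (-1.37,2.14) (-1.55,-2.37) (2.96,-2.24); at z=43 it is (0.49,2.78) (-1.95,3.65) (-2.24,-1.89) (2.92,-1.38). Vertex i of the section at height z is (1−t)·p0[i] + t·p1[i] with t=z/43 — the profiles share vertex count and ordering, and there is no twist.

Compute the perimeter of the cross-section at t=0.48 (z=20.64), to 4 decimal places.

Cross-section at t=0.48: each vertex is (1-t)·p0[i] + t·p1[i].
  v1: (1-0.48)·(1.4,3.01) + 0.48·(0.49,2.78) = (0.9632,2.8996)
  v2: (1-0.48)·(-1.37,2.14) + 0.48·(-1.95,3.65) = (-1.6484,2.8648)
  v3: (1-0.48)·(-1.55,-2.37) + 0.48·(-2.24,-1.89) = (-1.8812,-2.1396)
  v4: (1-0.48)·(2.96,-2.24) + 0.48·(2.92,-1.38) = (2.9408,-1.8272)
Perimeter = Σ |v_{i+1} − v_i|:
  edge 1→2: √(-2.6116² + -0.0348²) = 2.6118 (running 2.6118)
  edge 2→3: √(-0.2328² + -5.0044²) = 5.0098 (running 7.6216)
  edge 3→4: √(4.8220² + 0.3124²) = 4.8321 (running 12.4538)
  edge 4→1: √(-1.9776² + 4.7268²) = 5.1238 (running 17.5776)
Perimeter = 17.5776

Perimeter at t=0.48: 17.5776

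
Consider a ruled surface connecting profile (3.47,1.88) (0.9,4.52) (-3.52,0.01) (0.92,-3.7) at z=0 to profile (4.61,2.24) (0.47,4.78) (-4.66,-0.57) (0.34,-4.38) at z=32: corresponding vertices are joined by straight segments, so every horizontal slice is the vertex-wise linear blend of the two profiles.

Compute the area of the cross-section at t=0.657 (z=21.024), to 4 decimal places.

Cross-section at t=0.657: each vertex is (1-t)·p0[i] + t·p1[i].
  v1: (1-0.657)·(3.47,1.88) + 0.657·(4.61,2.24) = (4.2190,2.1165)
  v2: (1-0.657)·(0.9,4.52) + 0.657·(0.47,4.78) = (0.6175,4.6908)
  v3: (1-0.657)·(-3.52,0.01) + 0.657·(-4.66,-0.57) = (-4.2690,-0.3711)
  v4: (1-0.657)·(0.92,-3.7) + 0.657·(0.34,-4.38) = (0.5389,-4.1468)
Shoelace sum Σ(x_i·y_{i+1} − x_{i+1}·y_i):
  i=1: 4.2190·4.6908 − 0.6175·2.1165 = +18.4835 (running +18.4835)
  i=2: 0.6175·-0.3711 − -4.2690·4.6908 = +19.7959 (running +38.2794)
  i=3: -4.2690·-4.1468 − 0.5389·-0.3711 = +17.9024 (running +56.1819)
  i=4: 0.5389·2.1165 − 4.2190·-4.1468 = +18.6358 (running +74.8176)
Area = |Σ|/2 = |74.8176|/2 = 37.4088

Area at t=0.657: 37.4088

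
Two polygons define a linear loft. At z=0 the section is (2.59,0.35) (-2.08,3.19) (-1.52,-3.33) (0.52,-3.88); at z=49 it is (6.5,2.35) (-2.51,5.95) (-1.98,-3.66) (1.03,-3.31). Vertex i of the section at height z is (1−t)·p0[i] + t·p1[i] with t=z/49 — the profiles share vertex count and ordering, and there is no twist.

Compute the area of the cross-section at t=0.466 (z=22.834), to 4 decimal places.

Area at t=0.466: 32.1032

Cross-section at t=0.466: each vertex is (1-t)·p0[i] + t·p1[i].
  v1: (1-0.466)·(2.59,0.35) + 0.466·(6.5,2.35) = (4.4121,1.2820)
  v2: (1-0.466)·(-2.08,3.19) + 0.466·(-2.51,5.95) = (-2.2804,4.4762)
  v3: (1-0.466)·(-1.52,-3.33) + 0.466·(-1.98,-3.66) = (-1.7344,-3.4838)
  v4: (1-0.466)·(0.52,-3.88) + 0.466·(1.03,-3.31) = (0.7577,-3.6144)
Shoelace sum Σ(x_i·y_{i+1} − x_{i+1}·y_i):
  i=1: 4.4121·4.4762 − -2.2804·1.2820 = +22.6725 (running +22.6725)
  i=2: -2.2804·-3.4838 − -1.7344·4.4762 = +15.7076 (running +38.3801)
  i=3: -1.7344·-3.6144 − 0.7577·-3.4838 = +8.9082 (running +47.2883)
  i=4: 0.7577·1.2820 − 4.4121·-3.6144 = +16.9182 (running +64.2065)
Area = |Σ|/2 = |64.2065|/2 = 32.1032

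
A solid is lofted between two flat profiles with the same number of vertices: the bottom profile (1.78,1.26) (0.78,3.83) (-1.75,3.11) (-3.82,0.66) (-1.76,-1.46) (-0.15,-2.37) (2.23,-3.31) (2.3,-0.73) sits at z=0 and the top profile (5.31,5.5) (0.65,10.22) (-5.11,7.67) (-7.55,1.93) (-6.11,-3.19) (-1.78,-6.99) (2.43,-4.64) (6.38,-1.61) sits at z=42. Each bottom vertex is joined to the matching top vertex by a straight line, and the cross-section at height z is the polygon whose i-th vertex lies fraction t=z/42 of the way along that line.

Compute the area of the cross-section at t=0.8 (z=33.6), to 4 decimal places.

Cross-section at t=0.8: each vertex is (1-t)·p0[i] + t·p1[i].
  v1: (1-0.8)·(1.78,1.26) + 0.8·(5.31,5.5) = (4.6040,4.6520)
  v2: (1-0.8)·(0.78,3.83) + 0.8·(0.65,10.22) = (0.6760,8.9420)
  v3: (1-0.8)·(-1.75,3.11) + 0.8·(-5.11,7.67) = (-4.4380,6.7580)
  v4: (1-0.8)·(-3.82,0.66) + 0.8·(-7.55,1.93) = (-6.8040,1.6760)
  v5: (1-0.8)·(-1.76,-1.46) + 0.8·(-6.11,-3.19) = (-5.2400,-2.8440)
  v6: (1-0.8)·(-0.15,-2.37) + 0.8·(-1.78,-6.99) = (-1.4540,-6.0660)
  v7: (1-0.8)·(2.23,-3.31) + 0.8·(2.43,-4.64) = (2.3900,-4.3740)
  v8: (1-0.8)·(2.3,-0.73) + 0.8·(6.38,-1.61) = (5.5640,-1.4340)
Shoelace sum Σ(x_i·y_{i+1} − x_{i+1}·y_i):
  i=1: 4.6040·8.9420 − 0.6760·4.6520 = +38.0242 (running +38.0242)
  i=2: 0.6760·6.7580 − -4.4380·8.9420 = +44.2530 (running +82.2772)
  i=3: -4.4380·1.6760 − -6.8040·6.7580 = +38.5433 (running +120.8206)
  i=4: -6.8040·-2.8440 − -5.2400·1.6760 = +28.1328 (running +148.9534)
  i=5: -5.2400·-6.0660 − -1.4540·-2.8440 = +27.6507 (running +176.6040)
  i=6: -1.4540·-4.3740 − 2.3900·-6.0660 = +20.8575 (running +197.4616)
  i=7: 2.3900·-1.4340 − 5.5640·-4.3740 = +20.9097 (running +218.3713)
  i=8: 5.5640·4.6520 − 4.6040·-1.4340 = +32.4859 (running +250.8571)
Area = |Σ|/2 = |250.8571|/2 = 125.4286

Area at t=0.8: 125.4286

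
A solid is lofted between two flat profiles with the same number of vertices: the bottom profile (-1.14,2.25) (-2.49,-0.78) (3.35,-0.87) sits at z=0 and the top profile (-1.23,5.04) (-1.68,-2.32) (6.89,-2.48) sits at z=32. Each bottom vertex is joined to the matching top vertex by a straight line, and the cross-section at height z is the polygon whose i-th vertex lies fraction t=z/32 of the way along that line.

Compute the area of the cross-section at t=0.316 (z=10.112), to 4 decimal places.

Area at t=0.316: 14.7999

Cross-section at t=0.316: each vertex is (1-t)·p0[i] + t·p1[i].
  v1: (1-0.316)·(-1.14,2.25) + 0.316·(-1.23,5.04) = (-1.1684,3.1316)
  v2: (1-0.316)·(-2.49,-0.78) + 0.316·(-1.68,-2.32) = (-2.2340,-1.2666)
  v3: (1-0.316)·(3.35,-0.87) + 0.316·(6.89,-2.48) = (4.4686,-1.3788)
Shoelace sum Σ(x_i·y_{i+1} − x_{i+1}·y_i):
  i=1: -1.1684·-1.2666 − -2.2340·3.1316 = +8.4762 (running +8.4762)
  i=2: -2.2340·-1.3788 − 4.4686·-1.2666 = +8.7404 (running +17.2166)
  i=3: 4.4686·3.1316 − -1.1684·-1.3788 = +12.3832 (running +29.5997)
Area = |Σ|/2 = |29.5997|/2 = 14.7999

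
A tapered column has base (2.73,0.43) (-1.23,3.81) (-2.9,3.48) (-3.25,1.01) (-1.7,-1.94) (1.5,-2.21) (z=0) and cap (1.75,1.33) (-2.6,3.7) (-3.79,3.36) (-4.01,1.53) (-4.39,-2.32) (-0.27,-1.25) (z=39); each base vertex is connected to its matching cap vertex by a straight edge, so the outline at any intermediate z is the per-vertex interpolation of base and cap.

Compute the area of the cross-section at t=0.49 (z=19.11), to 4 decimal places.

Cross-section at t=0.49: each vertex is (1-t)·p0[i] + t·p1[i].
  v1: (1-0.49)·(2.73,0.43) + 0.49·(1.75,1.33) = (2.2498,0.8710)
  v2: (1-0.49)·(-1.23,3.81) + 0.49·(-2.6,3.7) = (-1.9013,3.7561)
  v3: (1-0.49)·(-2.9,3.48) + 0.49·(-3.79,3.36) = (-3.3361,3.4212)
  v4: (1-0.49)·(-3.25,1.01) + 0.49·(-4.01,1.53) = (-3.6224,1.2648)
  v5: (1-0.49)·(-1.7,-1.94) + 0.49·(-4.39,-2.32) = (-3.0181,-2.1262)
  v6: (1-0.49)·(1.5,-2.21) + 0.49·(-0.27,-1.25) = (0.6327,-1.7396)
Shoelace sum Σ(x_i·y_{i+1} − x_{i+1}·y_i):
  i=1: 2.2498·3.7561 − -1.9013·0.8710 = +10.1065 (running +10.1065)
  i=2: -1.9013·3.4212 − -3.3361·3.7561 = +6.0260 (running +16.1325)
  i=3: -3.3361·1.2648 − -3.6224·3.4212 = +8.1735 (running +24.3060)
  i=4: -3.6224·-2.1262 − -3.0181·1.2648 = +11.5192 (running +35.8252)
  i=5: -3.0181·-1.7396 − 0.6327·-2.1262 = +6.5955 (running +42.4207)
  i=6: 0.6327·0.8710 − 2.2498·-1.7396 = +4.4648 (running +46.8856)
Area = |Σ|/2 = |46.8856|/2 = 23.4428

Area at t=0.49: 23.4428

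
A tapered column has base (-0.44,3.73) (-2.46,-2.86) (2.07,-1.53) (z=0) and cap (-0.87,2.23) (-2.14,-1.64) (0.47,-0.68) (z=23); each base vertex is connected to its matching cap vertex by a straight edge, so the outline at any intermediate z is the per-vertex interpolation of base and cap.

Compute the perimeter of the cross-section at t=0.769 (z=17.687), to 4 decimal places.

Perimeter at t=0.769: 11.7616

Cross-section at t=0.769: each vertex is (1-t)·p0[i] + t·p1[i].
  v1: (1-0.769)·(-0.44,3.73) + 0.769·(-0.87,2.23) = (-0.7707,2.5765)
  v2: (1-0.769)·(-2.46,-2.86) + 0.769·(-2.14,-1.64) = (-2.2139,-1.9218)
  v3: (1-0.769)·(2.07,-1.53) + 0.769·(0.47,-0.68) = (0.8396,-0.8763)
Perimeter = Σ |v_{i+1} − v_i|:
  edge 1→2: √(-1.4432² + -4.4983²) = 4.7242 (running 4.7242)
  edge 2→3: √(3.0535² + 1.0455²) = 3.2275 (running 7.9517)
  edge 3→1: √(-1.6103² + 3.4529²) = 3.8099 (running 11.7616)
Perimeter = 11.7616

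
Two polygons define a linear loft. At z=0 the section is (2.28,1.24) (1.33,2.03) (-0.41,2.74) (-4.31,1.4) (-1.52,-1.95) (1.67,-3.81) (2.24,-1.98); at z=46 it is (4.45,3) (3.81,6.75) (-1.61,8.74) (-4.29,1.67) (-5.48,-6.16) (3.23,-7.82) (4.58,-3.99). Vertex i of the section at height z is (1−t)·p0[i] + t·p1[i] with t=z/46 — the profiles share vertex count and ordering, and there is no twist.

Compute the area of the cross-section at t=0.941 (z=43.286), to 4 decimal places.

Cross-section at t=0.941: each vertex is (1-t)·p0[i] + t·p1[i].
  v1: (1-0.941)·(2.28,1.24) + 0.941·(4.45,3) = (4.3220,2.8962)
  v2: (1-0.941)·(1.33,2.03) + 0.941·(3.81,6.75) = (3.6637,6.4715)
  v3: (1-0.941)·(-0.41,2.74) + 0.941·(-1.61,8.74) = (-1.5392,8.3860)
  v4: (1-0.941)·(-4.31,1.4) + 0.941·(-4.29,1.67) = (-4.2912,1.6541)
  v5: (1-0.941)·(-1.52,-1.95) + 0.941·(-5.48,-6.16) = (-5.2464,-5.9116)
  v6: (1-0.941)·(1.67,-3.81) + 0.941·(3.23,-7.82) = (3.1380,-7.5834)
  v7: (1-0.941)·(2.24,-1.98) + 0.941·(4.58,-3.99) = (4.4419,-3.8714)
Shoelace sum Σ(x_i·y_{i+1} − x_{i+1}·y_i):
  i=1: 4.3220·6.4715 − 3.6637·2.8962 = +17.3591 (running +17.3591)
  i=2: 3.6637·8.3860 − -1.5392·6.4715 = +40.6846 (running +58.0437)
  i=3: -1.5392·1.6541 − -4.2912·8.3860 = +33.4399 (running +91.4836)
  i=4: -4.2912·-5.9116 − -5.2464·1.6541 = +34.0456 (running +125.5292)
  i=5: -5.2464·-7.5834 − 3.1380·-5.9116 = +58.3357 (running +183.8649)
  i=6: 3.1380·-3.8714 − 4.4419·-7.5834 = +21.5367 (running +205.4016)
  i=7: 4.4419·2.8962 − 4.3220·-3.8714 = +29.5967 (running +234.9983)
Area = |Σ|/2 = |234.9983|/2 = 117.4992

Area at t=0.941: 117.4992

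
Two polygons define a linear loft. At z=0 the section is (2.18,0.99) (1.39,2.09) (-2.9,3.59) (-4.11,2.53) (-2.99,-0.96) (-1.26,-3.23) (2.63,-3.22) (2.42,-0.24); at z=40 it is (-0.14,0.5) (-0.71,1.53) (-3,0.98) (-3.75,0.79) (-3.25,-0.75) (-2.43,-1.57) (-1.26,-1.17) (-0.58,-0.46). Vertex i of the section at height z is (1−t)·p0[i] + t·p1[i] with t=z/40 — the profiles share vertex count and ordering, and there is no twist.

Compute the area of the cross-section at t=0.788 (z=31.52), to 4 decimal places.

Area at t=0.788: 10.9615

Cross-section at t=0.788: each vertex is (1-t)·p0[i] + t·p1[i].
  v1: (1-0.788)·(2.18,0.99) + 0.788·(-0.14,0.5) = (0.3518,0.6039)
  v2: (1-0.788)·(1.39,2.09) + 0.788·(-0.71,1.53) = (-0.2648,1.6487)
  v3: (1-0.788)·(-2.9,3.59) + 0.788·(-3,0.98) = (-2.9788,1.5333)
  v4: (1-0.788)·(-4.11,2.53) + 0.788·(-3.75,0.79) = (-3.8263,1.1589)
  v5: (1-0.788)·(-2.99,-0.96) + 0.788·(-3.25,-0.75) = (-3.1949,-0.7945)
  v6: (1-0.788)·(-1.26,-3.23) + 0.788·(-2.43,-1.57) = (-2.1820,-1.9219)
  v7: (1-0.788)·(2.63,-3.22) + 0.788·(-1.26,-1.17) = (-0.4353,-1.6046)
  v8: (1-0.788)·(2.42,-0.24) + 0.788·(-0.58,-0.46) = (0.0560,-0.4134)
Shoelace sum Σ(x_i·y_{i+1} − x_{i+1}·y_i):
  i=1: 0.3518·1.6487 − -0.2648·0.6039 = +0.7400 (running +0.7400)
  i=2: -0.2648·1.5333 − -2.9788·1.6487 = +4.5052 (running +5.2452)
  i=3: -2.9788·1.1589 − -3.8263·1.5333 = +2.4149 (running +7.6601)
  i=4: -3.8263·-0.7945 − -3.1949·1.1589 = +6.7426 (running +14.4026)
  i=5: -3.1949·-1.9219 − -2.1820·-0.7945 = +4.4067 (running +18.8093)
  i=6: -2.1820·-1.6046 − -0.4353·-1.9219 = +2.6645 (running +21.4739)
  i=7: -0.4353·-0.4134 − 0.0560·-1.6046 = +0.2698 (running +21.7437)
  i=8: 0.0560·0.6039 − 0.3518·-0.4134 = +0.1793 (running +21.9229)
Area = |Σ|/2 = |21.9229|/2 = 10.9615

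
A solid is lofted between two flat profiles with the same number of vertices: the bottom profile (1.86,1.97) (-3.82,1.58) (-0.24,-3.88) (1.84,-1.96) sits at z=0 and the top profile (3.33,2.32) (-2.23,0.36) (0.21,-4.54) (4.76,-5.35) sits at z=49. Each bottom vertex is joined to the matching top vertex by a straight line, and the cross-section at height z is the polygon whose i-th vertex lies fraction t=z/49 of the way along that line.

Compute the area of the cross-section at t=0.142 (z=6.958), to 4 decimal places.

Cross-section at t=0.142: each vertex is (1-t)·p0[i] + t·p1[i].
  v1: (1-0.142)·(1.86,1.97) + 0.142·(3.33,2.32) = (2.0687,2.0197)
  v2: (1-0.142)·(-3.82,1.58) + 0.142·(-2.23,0.36) = (-3.5942,1.4068)
  v3: (1-0.142)·(-0.24,-3.88) + 0.142·(0.21,-4.54) = (-0.1761,-3.9737)
  v4: (1-0.142)·(1.84,-1.96) + 0.142·(4.76,-5.35) = (2.2546,-2.4414)
Shoelace sum Σ(x_i·y_{i+1} − x_{i+1}·y_i):
  i=1: 2.0687·1.4068 − -3.5942·2.0197 = +10.1695 (running +10.1695)
  i=2: -3.5942·-3.9737 − -0.1761·1.4068 = +14.5302 (running +24.6996)
  i=3: -0.1761·-2.4414 − 2.2546·-3.9737 = +9.3892 (running +34.0889)
  i=4: 2.2546·2.0197 − 2.0687·-2.4414 = +9.6043 (running +43.6931)
Area = |Σ|/2 = |43.6931|/2 = 21.8466

Area at t=0.142: 21.8466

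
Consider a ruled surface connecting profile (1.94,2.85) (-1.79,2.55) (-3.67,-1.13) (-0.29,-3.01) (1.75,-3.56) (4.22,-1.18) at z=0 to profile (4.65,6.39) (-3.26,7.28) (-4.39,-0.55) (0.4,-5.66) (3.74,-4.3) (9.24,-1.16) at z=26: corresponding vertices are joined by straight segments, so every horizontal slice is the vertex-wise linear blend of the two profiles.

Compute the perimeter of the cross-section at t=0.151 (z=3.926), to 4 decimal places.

Perimeter at t=0.151: 24.6834

Cross-section at t=0.151: each vertex is (1-t)·p0[i] + t·p1[i].
  v1: (1-0.151)·(1.94,2.85) + 0.151·(4.65,6.39) = (2.3492,3.3845)
  v2: (1-0.151)·(-1.79,2.55) + 0.151·(-3.26,7.28) = (-2.0120,3.2642)
  v3: (1-0.151)·(-3.67,-1.13) + 0.151·(-4.39,-0.55) = (-3.7787,-1.0424)
  v4: (1-0.151)·(-0.29,-3.01) + 0.151·(0.4,-5.66) = (-0.1858,-3.4101)
  v5: (1-0.151)·(1.75,-3.56) + 0.151·(3.74,-4.3) = (2.0505,-3.6717)
  v6: (1-0.151)·(4.22,-1.18) + 0.151·(9.24,-1.16) = (4.9780,-1.1770)
Perimeter = Σ |v_{i+1} − v_i|:
  edge 1→2: √(-4.3612² + -0.1203²) = 4.3628 (running 4.3628)
  edge 2→3: √(-1.7668² + -4.3066²) = 4.6550 (running 9.0178)
  edge 3→4: √(3.5929² + -2.3677²) = 4.3029 (running 13.3207)
  edge 4→5: √(2.2363² + -0.2616²) = 2.2515 (running 15.5723)
  edge 5→6: √(2.9275² + 2.4948²) = 3.8463 (running 19.4186)
  edge 6→1: √(-2.6288² + 4.5615²) = 5.2648 (running 24.6834)
Perimeter = 24.6834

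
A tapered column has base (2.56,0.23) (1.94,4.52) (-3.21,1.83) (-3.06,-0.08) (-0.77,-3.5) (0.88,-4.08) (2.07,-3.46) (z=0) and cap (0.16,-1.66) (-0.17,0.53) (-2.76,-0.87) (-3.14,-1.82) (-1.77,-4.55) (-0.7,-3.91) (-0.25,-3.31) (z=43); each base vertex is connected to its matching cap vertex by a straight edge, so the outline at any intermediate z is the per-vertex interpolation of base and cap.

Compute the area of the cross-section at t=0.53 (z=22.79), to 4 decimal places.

Area at t=0.53: 19.4898

Cross-section at t=0.53: each vertex is (1-t)·p0[i] + t·p1[i].
  v1: (1-0.53)·(2.56,0.23) + 0.53·(0.16,-1.66) = (1.2880,-0.7717)
  v2: (1-0.53)·(1.94,4.52) + 0.53·(-0.17,0.53) = (0.8217,2.4053)
  v3: (1-0.53)·(-3.21,1.83) + 0.53·(-2.76,-0.87) = (-2.9715,0.3990)
  v4: (1-0.53)·(-3.06,-0.08) + 0.53·(-3.14,-1.82) = (-3.1024,-1.0022)
  v5: (1-0.53)·(-0.77,-3.5) + 0.53·(-1.77,-4.55) = (-1.3000,-4.0565)
  v6: (1-0.53)·(0.88,-4.08) + 0.53·(-0.7,-3.91) = (0.0426,-3.9899)
  v7: (1-0.53)·(2.07,-3.46) + 0.53·(-0.25,-3.31) = (0.8404,-3.3805)
Shoelace sum Σ(x_i·y_{i+1} − x_{i+1}·y_i):
  i=1: 1.2880·2.4053 − 0.8217·-0.7717 = +3.7321 (running +3.7321)
  i=2: 0.8217·0.3990 − -2.9715·2.4053 = +7.4752 (running +11.2073)
  i=3: -2.9715·-1.0022 − -3.1024·0.3990 = +4.2159 (running +15.4232)
  i=4: -3.1024·-4.0565 − -1.3000·-1.0022 = +11.2820 (running +26.7053)
  i=5: -1.3000·-3.9899 − 0.0426·-4.0565 = +5.3597 (running +32.0649)
  i=6: 0.0426·-3.3805 − 0.8404·-3.9899 = +3.2091 (running +35.2740)
  i=7: 0.8404·-0.7717 − 1.2880·-3.3805 = +3.7055 (running +38.9796)
Area = |Σ|/2 = |38.9796|/2 = 19.4898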